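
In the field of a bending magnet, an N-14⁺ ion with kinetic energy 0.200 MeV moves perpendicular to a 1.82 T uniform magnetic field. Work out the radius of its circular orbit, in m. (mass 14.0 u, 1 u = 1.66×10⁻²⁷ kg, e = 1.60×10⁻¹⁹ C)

r ≈ 0.132 m

Convert the energy: K = 0.200 MeV = 3.20×10^-14 J.
v = √(2K/m) = √(2·3.20×10^-14/2.32×10^-26) = 1.66×10^6 m/s.
r = mv/(qB) = (2.32×10^-26)(1.66×10^6) / [(1×1.60×10^-19)(1.82)] = 0.132 m.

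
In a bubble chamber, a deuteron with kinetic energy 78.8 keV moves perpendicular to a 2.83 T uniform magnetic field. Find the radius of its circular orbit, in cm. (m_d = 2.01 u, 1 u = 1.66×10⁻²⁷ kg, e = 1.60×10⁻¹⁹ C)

Convert the energy: K = 78.8 keV = 1.26×10^-14 J.
v = √(2K/m) = √(2·1.26×10^-14/3.34×10^-27) = 2.75×10^6 m/s.
r = mv/(qB) = (3.34×10^-27)(2.75×10^6) / [(1×1.60×10^-19)(2.83)] = 0.0203 m.

r ≈ 2.03 cm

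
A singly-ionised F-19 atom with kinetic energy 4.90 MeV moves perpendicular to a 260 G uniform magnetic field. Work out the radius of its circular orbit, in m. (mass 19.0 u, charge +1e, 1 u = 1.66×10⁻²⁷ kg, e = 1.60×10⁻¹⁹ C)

Convert the energy: K = 4.90 MeV = 7.84×10^-13 J.
v = √(2K/m) = √(2·7.84×10^-13/3.15×10^-26) = 7.05×10^6 m/s.
r = mv/(qB) = (3.15×10^-26)(7.05×10^6) / [(1×1.60×10^-19)(0.0260)] = 53.5 m.

r ≈ 53.5 m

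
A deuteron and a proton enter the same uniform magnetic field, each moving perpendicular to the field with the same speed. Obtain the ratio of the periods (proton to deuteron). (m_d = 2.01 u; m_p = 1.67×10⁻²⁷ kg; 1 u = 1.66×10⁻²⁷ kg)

T = 2πm/(qB) is independent of speed, so T₂/T₁ = (m₂/q₂)/(m₁/q₁).
T_{proton}/T_{deuteron} = (1.67×10^-27/1e) / (3.34×10^-27/1e) = 0.501.

ratio ≈ 0.501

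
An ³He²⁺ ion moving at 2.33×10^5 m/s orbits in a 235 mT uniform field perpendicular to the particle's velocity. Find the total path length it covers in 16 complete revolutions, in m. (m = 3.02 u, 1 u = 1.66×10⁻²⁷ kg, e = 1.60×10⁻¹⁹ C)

L ≈ 1.56 m

r = mv/(qB) = 0.0155 m, so one revolution covers 2πr = 0.0976 m.
In 16 revolutions: L = 16·2πr = 1.56 m.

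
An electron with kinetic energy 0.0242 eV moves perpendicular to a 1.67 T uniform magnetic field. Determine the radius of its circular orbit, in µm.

r ≈ 0.314 µm

Convert the energy: K = 0.0242 eV = 3.87×10^-21 J.
v = √(2K/m) = √(2·3.87×10^-21/9.11×10^-31) = 9.22×10^4 m/s.
r = mv/(qB) = (9.11×10^-31)(9.22×10^4) / [(1×1.60×10^-19)(1.67)] = 3.14×10^-7 m.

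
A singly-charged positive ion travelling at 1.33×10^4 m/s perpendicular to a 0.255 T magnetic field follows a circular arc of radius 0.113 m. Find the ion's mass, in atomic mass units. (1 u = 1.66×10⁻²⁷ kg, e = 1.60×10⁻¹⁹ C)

m ≈ 209 u

qvB = mv²/r ⇒ m = qBr/v.
m = (1×1.60×10^-19)(0.255)(0.113) / (1.33×10^4) = 3.47×10^-25 kg = 209 u.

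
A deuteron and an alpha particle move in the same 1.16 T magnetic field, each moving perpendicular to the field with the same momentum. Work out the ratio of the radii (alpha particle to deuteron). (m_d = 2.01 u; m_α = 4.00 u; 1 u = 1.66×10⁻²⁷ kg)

ratio ≈ 0.500

r = p/(qB) ⇒ at equal p, r ∝ 1/q.
r_{alpha particle}/r_{deuteron} = 0.500.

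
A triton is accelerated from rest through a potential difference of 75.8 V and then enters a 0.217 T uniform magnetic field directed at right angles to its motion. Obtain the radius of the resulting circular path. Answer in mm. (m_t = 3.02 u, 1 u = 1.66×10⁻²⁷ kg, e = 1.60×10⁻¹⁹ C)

r ≈ 10.0 mm

The kinetic energy gained is K = qV = (1×1.60×10^-19)(75.8) = 1.21×10^-17 J.
v = √(2K/m) = 6.96×10^4 m/s.
r = mv/(qB) = (5.01×10^-27)(6.96×10^4) / [(1×1.60×10^-19)(0.217)] = 0.0100 m.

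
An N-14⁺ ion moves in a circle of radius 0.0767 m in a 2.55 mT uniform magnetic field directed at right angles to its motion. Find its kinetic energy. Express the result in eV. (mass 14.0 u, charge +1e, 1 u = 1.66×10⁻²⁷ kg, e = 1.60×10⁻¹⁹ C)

K ≈ 0.132 eV

v = qBr/m = (1×1.60×10^-19)(2.55×10^-3)(0.0767) / (2.32×10^-26) = 1350 m/s.
K = ½mv² = 0.5·(2.32×10^-26)·(1350)² = 2.11×10^-20 J = 0.132 eV.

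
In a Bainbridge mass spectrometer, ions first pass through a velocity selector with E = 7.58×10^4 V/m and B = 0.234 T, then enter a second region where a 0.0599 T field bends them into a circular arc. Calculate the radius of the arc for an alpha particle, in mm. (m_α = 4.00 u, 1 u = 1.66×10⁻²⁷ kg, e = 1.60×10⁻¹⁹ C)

r ≈ 112 mm

The selector passes v = E/B = 7.58×10^4/0.234 = 3.24×10^5 m/s.
In the deflection region, r = mv/(qB₂) = (6.64×10^-27)(3.24×10^5) / [(2×1.60×10^-19)(0.0599)] = 0.112 m.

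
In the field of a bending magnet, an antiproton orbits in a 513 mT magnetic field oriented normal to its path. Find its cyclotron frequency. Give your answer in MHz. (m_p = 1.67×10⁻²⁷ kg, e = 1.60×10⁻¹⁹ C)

f = qB/(2πm) = (1×1.60×10^-19)(0.513) / [2π(1.67×10^-27)] = 7.82×10^6 Hz.

f ≈ 7.82 MHz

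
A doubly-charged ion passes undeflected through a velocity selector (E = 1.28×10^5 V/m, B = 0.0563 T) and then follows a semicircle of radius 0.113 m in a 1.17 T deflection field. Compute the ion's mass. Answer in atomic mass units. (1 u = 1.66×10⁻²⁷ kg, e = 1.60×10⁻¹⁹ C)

v = E/B₁ = 2.27×10^6 m/s.
From r = mv/(qB₂), m = qB₂r/v = (2×1.60×10^-19)(1.17)(0.113) / (2.27×10^6) = 1.86×10^-26 kg.
In atomic mass units: m = 1.86×10^-26 / 1.66×10^-27 = 11.2 u.

m ≈ 11.2 u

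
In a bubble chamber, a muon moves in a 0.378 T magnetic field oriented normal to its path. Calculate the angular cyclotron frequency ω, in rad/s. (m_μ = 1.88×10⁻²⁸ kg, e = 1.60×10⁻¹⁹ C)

ω ≈ 3.22×10^8 rad/s

ω = qB/m = (1×1.60×10^-19)(0.378) / (1.88×10^-28) = 3.22×10^8 rad/s.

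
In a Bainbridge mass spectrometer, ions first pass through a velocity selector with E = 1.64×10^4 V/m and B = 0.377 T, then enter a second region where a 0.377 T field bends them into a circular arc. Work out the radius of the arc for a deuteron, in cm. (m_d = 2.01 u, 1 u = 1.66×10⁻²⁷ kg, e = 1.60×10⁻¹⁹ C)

The selector passes v = E/B = 1.64×10^4/0.377 = 4.35×10^4 m/s.
In the deflection region, r = mv/(qB₂) = (3.34×10^-27)(4.35×10^4) / [(1×1.60×10^-19)(0.377)] = 2.41×10^-3 m.

r ≈ 0.241 cm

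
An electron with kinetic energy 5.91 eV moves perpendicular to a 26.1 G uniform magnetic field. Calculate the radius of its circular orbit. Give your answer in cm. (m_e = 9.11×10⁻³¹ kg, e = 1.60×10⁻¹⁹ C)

r ≈ 0.314 cm

Convert the energy: K = 5.91 eV = 9.46×10^-19 J.
v = √(2K/m) = √(2·9.46×10^-19/9.11×10^-31) = 1.44×10^6 m/s.
r = mv/(qB) = (9.11×10^-31)(1.44×10^6) / [(1×1.60×10^-19)(2.61×10^-3)] = 3.14×10^-3 m.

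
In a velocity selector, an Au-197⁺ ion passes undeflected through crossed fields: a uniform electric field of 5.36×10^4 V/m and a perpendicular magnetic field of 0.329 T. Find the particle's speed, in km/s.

For zero net force, qE = qvB, so v = E/B.
v = (5.36×10^4) / (0.329) = 1.63×10^5 m/s.

v ≈ 163 km/s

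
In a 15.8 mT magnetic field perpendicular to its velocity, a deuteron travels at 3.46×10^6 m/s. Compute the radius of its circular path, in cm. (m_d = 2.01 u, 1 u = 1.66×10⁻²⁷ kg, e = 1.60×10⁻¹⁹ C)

The magnetic force provides the centripetal force: qvB = mv²/r, so r = mv/(qB).
r = (3.34×10^-27 kg)(3.46×10^6 m/s) / [(1×1.60×10^-19 C)(0.0158 T)] = 4.57 m.

r ≈ 457 cm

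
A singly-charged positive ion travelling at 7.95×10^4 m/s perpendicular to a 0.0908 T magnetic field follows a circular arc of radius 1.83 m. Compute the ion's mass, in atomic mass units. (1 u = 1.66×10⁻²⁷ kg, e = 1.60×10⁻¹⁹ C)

qvB = mv²/r ⇒ m = qBr/v.
m = (1×1.60×10^-19)(0.0908)(1.83) / (7.95×10^4) = 3.34×10^-25 kg = 201 u.

m ≈ 201 u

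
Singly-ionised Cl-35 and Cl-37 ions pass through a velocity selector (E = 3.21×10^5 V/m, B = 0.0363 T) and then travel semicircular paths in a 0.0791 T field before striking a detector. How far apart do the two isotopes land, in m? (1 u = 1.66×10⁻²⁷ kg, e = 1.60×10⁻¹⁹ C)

Δd ≈ 4.64 m

Both emerge at v = E/B₁ = 8.84×10^6 m/s.
r = mv/(qB₂), so r₁ = 40.60 m and r₂ = 42.92 m, giving Δr = 2.32 m.
After a semicircle each ion lands a diameter 2r from the entry slit, so the separation is 2Δr = 4.64 m.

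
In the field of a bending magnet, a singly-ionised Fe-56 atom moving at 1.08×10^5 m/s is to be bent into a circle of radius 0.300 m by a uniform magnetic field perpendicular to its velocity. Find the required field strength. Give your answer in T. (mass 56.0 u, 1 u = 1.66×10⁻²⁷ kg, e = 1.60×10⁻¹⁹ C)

B ≈ 0.209 T

qvB = mv²/r gives B = mv/(qr).
B = (9.30×10^-26)(1.08×10^5) / [(1×1.60×10^-19)(0.300)] = 0.209 T.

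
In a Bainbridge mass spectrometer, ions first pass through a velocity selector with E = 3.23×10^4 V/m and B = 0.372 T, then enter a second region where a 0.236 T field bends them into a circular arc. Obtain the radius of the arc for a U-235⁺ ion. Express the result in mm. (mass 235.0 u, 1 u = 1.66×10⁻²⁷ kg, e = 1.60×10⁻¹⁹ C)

The selector passes v = E/B = 3.23×10^4/0.372 = 8.68×10^4 m/s.
In the deflection region, r = mv/(qB₂) = (3.90×10^-25)(8.68×10^4) / [(1×1.60×10^-19)(0.236)] = 0.897 m.

r ≈ 897 mm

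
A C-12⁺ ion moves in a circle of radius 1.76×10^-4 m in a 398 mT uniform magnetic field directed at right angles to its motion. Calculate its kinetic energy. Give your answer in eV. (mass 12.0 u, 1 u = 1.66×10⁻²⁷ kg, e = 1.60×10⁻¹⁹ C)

v = qBr/m = (1×1.60×10^-19)(0.398)(1.76×10^-4) / (1.99×10^-26) = 563 m/s.
K = ½mv² = 0.5·(1.99×10^-26)·(563)² = 3.15×10^-21 J = 0.0197 eV.

K ≈ 0.0197 eV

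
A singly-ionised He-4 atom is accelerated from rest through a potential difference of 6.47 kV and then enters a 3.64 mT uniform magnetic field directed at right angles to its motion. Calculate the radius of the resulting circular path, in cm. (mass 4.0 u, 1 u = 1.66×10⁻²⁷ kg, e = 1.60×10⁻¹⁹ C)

r ≈ 637 cm

The kinetic energy gained is K = qV = (1×1.60×10^-19)(6470) = 1.04×10^-15 J.
v = √(2K/m) = 5.58×10^5 m/s.
r = mv/(qB) = (6.64×10^-27)(5.58×10^5) / [(1×1.60×10^-19)(3.64×10^-3)] = 6.37 m.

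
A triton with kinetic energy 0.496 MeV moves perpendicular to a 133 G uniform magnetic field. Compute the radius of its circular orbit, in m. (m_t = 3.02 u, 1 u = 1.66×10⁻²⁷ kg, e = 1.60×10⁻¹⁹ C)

r ≈ 13.3 m

Convert the energy: K = 0.496 MeV = 7.94×10^-14 J.
v = √(2K/m) = √(2·7.94×10^-14/5.01×10^-27) = 5.63×10^6 m/s.
r = mv/(qB) = (5.01×10^-27)(5.63×10^6) / [(1×1.60×10^-19)(0.0133)] = 13.3 m.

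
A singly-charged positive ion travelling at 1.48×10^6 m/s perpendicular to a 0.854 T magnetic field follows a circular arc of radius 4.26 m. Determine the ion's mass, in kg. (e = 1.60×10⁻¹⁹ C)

m ≈ 3.93×10^-25 kg

qvB = mv²/r ⇒ m = qBr/v.
m = (1×1.60×10^-19)(0.854)(4.26) / (1.48×10^6) = 3.93×10^-25 kg.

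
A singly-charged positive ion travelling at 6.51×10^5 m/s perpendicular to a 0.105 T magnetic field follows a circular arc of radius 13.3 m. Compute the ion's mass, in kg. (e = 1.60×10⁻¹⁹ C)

qvB = mv²/r ⇒ m = qBr/v.
m = (1×1.60×10^-19)(0.105)(13.3) / (6.51×10^5) = 3.43×10^-25 kg.

m ≈ 3.43×10^-25 kg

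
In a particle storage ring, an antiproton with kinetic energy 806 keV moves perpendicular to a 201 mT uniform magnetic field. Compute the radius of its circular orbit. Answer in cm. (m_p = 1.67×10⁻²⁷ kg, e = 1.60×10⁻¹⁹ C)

r ≈ 64.5 cm

Convert the energy: K = 806 keV = 1.29×10^-13 J.
v = √(2K/m) = √(2·1.29×10^-13/1.67×10^-27) = 1.24×10^7 m/s.
r = mv/(qB) = (1.67×10^-27)(1.24×10^7) / [(1×1.60×10^-19)(0.201)] = 0.645 m.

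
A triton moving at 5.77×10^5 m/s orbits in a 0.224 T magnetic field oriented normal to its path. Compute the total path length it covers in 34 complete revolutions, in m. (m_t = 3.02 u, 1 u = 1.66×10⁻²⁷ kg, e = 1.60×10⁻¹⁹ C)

L ≈ 17.2 m

r = mv/(qB) = 0.0807 m, so one revolution covers 2πr = 0.507 m.
In 34 revolutions: L = 34·2πr = 17.2 m.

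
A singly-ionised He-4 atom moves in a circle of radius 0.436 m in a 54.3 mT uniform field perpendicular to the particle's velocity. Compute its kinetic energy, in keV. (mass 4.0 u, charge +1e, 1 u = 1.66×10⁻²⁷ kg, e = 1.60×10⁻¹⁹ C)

K ≈ 6.75 keV

v = qBr/m = (1×1.60×10^-19)(0.0543)(0.436) / (6.64×10^-27) = 5.70×10^5 m/s.
K = ½mv² = 0.5·(6.64×10^-27)·(5.70×10^5)² = 1.08×10^-15 J = 6.75 keV.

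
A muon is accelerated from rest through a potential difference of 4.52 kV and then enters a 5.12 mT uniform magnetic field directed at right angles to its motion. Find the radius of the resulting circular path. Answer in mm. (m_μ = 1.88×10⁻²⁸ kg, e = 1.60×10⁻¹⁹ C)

The kinetic energy gained is K = qV = (1×1.60×10^-19)(4520) = 7.23×10^-16 J.
v = √(2K/m) = 2.77×10^6 m/s.
r = mv/(qB) = (1.88×10^-28)(2.77×10^6) / [(1×1.60×10^-19)(5.12×10^-3)] = 0.637 m.

r ≈ 637 mm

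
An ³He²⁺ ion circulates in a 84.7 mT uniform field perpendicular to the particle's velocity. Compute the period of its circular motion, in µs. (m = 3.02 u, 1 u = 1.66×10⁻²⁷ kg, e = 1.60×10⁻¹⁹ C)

T ≈ 1.16 µs

The cyclotron period is independent of speed: T = 2πm/(qB).
T = 2π(5.01×10^-27) / [(2×1.60×10^-19)(0.0847)] = 1.16×10^-6 s.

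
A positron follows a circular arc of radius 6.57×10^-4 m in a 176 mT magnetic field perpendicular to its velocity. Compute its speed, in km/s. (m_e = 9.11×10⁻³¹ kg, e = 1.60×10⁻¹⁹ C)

From qvB = mv²/r, v = qBr/m.
v = (1×1.60×10^-19)(0.176)(6.57×10^-4) / (9.11×10^-31) = 2.03×10^7 m/s.

v ≈ 20300 km/s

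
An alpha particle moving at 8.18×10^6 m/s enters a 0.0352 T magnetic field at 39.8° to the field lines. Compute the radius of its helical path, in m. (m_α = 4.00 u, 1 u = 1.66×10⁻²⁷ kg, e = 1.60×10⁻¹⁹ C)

Only the perpendicular component v⊥ = v sin39.8° = 5.24×10^6 m/s is bent by the field.
r = m v⊥ /(qB) = (6.64×10^-27)(5.24×10^6) / [(2×1.60×10^-19)(0.0352)] = 3.09 m.

r ≈ 3.09 m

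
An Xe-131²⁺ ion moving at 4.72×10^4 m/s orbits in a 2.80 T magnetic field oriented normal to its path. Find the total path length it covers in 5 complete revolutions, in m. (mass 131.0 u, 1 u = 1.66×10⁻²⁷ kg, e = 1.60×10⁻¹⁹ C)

r = mv/(qB) = 0.0115 m, so one revolution covers 2πr = 0.0720 m.
In 5 revolutions: L = 5·2πr = 0.360 m.

L ≈ 0.360 m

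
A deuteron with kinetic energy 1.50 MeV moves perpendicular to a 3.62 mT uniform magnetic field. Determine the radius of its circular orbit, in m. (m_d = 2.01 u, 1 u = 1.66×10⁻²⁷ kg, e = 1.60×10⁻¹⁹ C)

r ≈ 69.1 m

Convert the energy: K = 1.50 MeV = 2.40×10^-13 J.
v = √(2K/m) = √(2·2.40×10^-13/3.34×10^-27) = 1.20×10^7 m/s.
r = mv/(qB) = (3.34×10^-27)(1.20×10^7) / [(1×1.60×10^-19)(3.62×10^-3)] = 69.1 m.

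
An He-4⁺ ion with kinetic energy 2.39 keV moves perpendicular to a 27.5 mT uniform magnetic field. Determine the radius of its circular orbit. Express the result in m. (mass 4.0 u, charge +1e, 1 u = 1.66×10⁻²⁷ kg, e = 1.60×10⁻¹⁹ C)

Convert the energy: K = 2.39 keV = 3.82×10^-16 J.
v = √(2K/m) = √(2·3.82×10^-16/6.64×10^-27) = 3.39×10^5 m/s.
r = mv/(qB) = (6.64×10^-27)(3.39×10^5) / [(1×1.60×10^-19)(0.0275)] = 0.512 m.

r ≈ 0.512 m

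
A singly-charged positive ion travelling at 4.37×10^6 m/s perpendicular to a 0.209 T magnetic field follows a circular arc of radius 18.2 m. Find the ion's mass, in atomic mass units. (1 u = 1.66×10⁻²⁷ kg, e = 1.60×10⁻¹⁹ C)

m ≈ 83.9 u

qvB = mv²/r ⇒ m = qBr/v.
m = (1×1.60×10^-19)(0.209)(18.2) / (4.37×10^6) = 1.39×10^-25 kg = 83.9 u.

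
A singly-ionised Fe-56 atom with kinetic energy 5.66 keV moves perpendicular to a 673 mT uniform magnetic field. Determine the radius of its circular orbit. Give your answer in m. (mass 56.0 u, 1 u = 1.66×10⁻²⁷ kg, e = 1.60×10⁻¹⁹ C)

Convert the energy: K = 5.66 keV = 9.06×10^-16 J.
v = √(2K/m) = √(2·9.06×10^-16/9.30×10^-26) = 1.40×10^5 m/s.
r = mv/(qB) = (9.30×10^-26)(1.40×10^5) / [(1×1.60×10^-19)(0.673)] = 0.121 m.

r ≈ 0.121 m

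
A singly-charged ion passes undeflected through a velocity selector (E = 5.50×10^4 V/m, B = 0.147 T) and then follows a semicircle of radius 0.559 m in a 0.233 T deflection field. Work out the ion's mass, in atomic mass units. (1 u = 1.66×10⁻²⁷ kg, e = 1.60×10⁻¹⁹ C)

m ≈ 33.6 u

v = E/B₁ = 3.74×10^5 m/s.
From r = mv/(qB₂), m = qB₂r/v = (1×1.60×10^-19)(0.233)(0.559) / (3.74×10^5) = 5.57×10^-26 kg.
In atomic mass units: m = 5.57×10^-26 / 1.66×10^-27 = 33.6 u.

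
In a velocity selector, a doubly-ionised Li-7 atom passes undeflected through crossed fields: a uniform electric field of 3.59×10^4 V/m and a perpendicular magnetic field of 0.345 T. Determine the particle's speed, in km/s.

For zero net force, qE = qvB, so v = E/B.
v = (3.59×10^4) / (0.345) = 1.04×10^5 m/s.

v ≈ 104 km/s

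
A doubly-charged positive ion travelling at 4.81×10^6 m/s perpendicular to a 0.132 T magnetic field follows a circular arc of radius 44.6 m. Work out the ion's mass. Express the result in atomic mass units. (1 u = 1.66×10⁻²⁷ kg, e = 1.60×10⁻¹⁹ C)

m ≈ 236 u

qvB = mv²/r ⇒ m = qBr/v.
m = (2×1.60×10^-19)(0.132)(44.6) / (4.81×10^6) = 3.92×10^-25 kg = 236 u.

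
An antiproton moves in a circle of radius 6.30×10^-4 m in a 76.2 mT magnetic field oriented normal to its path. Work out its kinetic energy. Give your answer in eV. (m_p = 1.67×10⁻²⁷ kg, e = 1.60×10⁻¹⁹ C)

v = qBr/m = (1×1.60×10^-19)(0.0762)(6.30×10^-4) / (1.67×10^-27) = 4600 m/s.
K = ½mv² = 0.5·(1.67×10^-27)·(4600)² = 1.77×10^-20 J = 0.110 eV.

K ≈ 0.110 eV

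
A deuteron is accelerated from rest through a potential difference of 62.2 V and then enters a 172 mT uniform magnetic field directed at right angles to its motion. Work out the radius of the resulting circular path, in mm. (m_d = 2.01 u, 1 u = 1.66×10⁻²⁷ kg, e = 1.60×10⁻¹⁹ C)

The kinetic energy gained is K = qV = (1×1.60×10^-19)(62.2) = 9.95×10^-18 J.
v = √(2K/m) = 7.72×10^4 m/s.
r = mv/(qB) = (3.34×10^-27)(7.72×10^4) / [(1×1.60×10^-19)(0.172)] = 9.36×10^-3 m.

r ≈ 9.36 mm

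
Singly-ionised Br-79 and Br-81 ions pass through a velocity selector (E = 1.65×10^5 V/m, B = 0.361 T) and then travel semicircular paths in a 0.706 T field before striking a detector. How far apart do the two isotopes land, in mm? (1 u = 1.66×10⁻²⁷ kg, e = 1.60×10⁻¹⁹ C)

Δd ≈ 26.9 mm

Both emerge at v = E/B₁ = 4.57×10^5 m/s.
r = mv/(qB₂), so r₁ = 0.5306 m and r₂ = 0.5441 m, giving Δr = 0.0134 m.
After a semicircle each ion lands a diameter 2r from the entry slit, so the separation is 2Δr = 0.0269 m.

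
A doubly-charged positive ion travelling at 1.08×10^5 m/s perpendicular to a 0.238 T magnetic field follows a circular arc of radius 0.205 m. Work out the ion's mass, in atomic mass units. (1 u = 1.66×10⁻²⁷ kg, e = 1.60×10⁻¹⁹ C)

qvB = mv²/r ⇒ m = qBr/v.
m = (2×1.60×10^-19)(0.238)(0.205) / (1.08×10^5) = 1.45×10^-25 kg = 87.1 u.

m ≈ 87.1 u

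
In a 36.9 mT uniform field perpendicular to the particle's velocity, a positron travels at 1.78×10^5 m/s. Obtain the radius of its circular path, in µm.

The magnetic force provides the centripetal force: qvB = mv²/r, so r = mv/(qB).
r = (9.11×10^-31 kg)(1.78×10^5 m/s) / [(1×1.60×10^-19 C)(0.0369 T)] = 2.75×10^-5 m.

r ≈ 27.5 µm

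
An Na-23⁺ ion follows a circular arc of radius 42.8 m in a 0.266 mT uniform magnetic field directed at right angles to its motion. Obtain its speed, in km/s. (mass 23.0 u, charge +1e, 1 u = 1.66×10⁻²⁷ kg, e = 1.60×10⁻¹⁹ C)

v ≈ 47.7 km/s

From qvB = mv²/r, v = qBr/m.
v = (1×1.60×10^-19)(2.66×10^-4)(42.8) / (3.82×10^-26) = 4.77×10^4 m/s.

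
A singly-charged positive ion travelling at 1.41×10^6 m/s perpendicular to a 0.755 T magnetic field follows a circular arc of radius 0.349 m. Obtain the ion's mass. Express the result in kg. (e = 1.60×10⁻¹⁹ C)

qvB = mv²/r ⇒ m = qBr/v.
m = (1×1.60×10^-19)(0.755)(0.349) / (1.41×10^6) = 2.99×10^-26 kg.

m ≈ 2.99×10^-26 kg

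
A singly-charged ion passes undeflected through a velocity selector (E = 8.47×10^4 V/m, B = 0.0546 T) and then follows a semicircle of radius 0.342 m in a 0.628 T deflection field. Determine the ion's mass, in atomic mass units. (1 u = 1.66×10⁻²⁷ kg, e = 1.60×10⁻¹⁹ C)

m ≈ 13.3 u

v = E/B₁ = 1.55×10^6 m/s.
From r = mv/(qB₂), m = qB₂r/v = (1×1.60×10^-19)(0.628)(0.342) / (1.55×10^6) = 2.22×10^-26 kg.
In atomic mass units: m = 2.22×10^-26 / 1.66×10^-27 = 13.3 u.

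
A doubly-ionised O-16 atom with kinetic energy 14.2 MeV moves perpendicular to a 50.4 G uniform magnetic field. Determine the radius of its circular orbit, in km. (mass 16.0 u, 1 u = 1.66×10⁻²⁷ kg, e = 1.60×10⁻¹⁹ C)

Convert the energy: K = 14.2 MeV = 2.27×10^-12 J.
v = √(2K/m) = √(2·2.27×10^-12/2.66×10^-26) = 1.31×10^7 m/s.
r = mv/(qB) = (2.66×10^-26)(1.31×10^7) / [(2×1.60×10^-19)(5.04×10^-3)] = 215 m.

r ≈ 0.215 km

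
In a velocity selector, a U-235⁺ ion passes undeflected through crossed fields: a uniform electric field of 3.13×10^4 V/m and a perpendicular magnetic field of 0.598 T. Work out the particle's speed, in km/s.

For zero net force, qE = qvB, so v = E/B.
v = (3.13×10^4) / (0.598) = 5.23×10^4 m/s.

v ≈ 52.3 km/s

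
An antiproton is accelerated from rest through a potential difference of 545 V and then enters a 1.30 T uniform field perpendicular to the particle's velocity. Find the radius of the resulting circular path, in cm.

The kinetic energy gained is K = qV = (1×1.60×10^-19)(545) = 8.72×10^-17 J.
v = √(2K/m) = 3.23×10^5 m/s.
r = mv/(qB) = (1.67×10^-27)(3.23×10^5) / [(1×1.60×10^-19)(1.30)] = 2.59×10^-3 m.

r ≈ 0.259 cm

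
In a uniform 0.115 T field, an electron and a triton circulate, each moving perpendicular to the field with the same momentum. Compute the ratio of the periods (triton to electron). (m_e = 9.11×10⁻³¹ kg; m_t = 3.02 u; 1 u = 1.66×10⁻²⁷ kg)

T = 2πm/(qB) is independent of speed, so T₂/T₁ = (m₂/q₂)/(m₁/q₁).
T_{triton}/T_{electron} = (5.01×10^-27/1e) / (9.11×10^-31/1e) = 5500.

ratio ≈ 5500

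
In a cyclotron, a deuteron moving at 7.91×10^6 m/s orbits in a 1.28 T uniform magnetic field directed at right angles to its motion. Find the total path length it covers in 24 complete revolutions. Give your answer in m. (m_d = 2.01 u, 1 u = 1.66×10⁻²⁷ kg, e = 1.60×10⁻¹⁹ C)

L ≈ 19.4 m

r = mv/(qB) = 0.129 m, so one revolution covers 2πr = 0.810 m.
In 24 revolutions: L = 24·2πr = 19.4 m.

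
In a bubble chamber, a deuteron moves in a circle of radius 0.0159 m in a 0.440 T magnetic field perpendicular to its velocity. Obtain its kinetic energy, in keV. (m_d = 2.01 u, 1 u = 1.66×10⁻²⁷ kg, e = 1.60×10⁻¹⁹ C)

K ≈ 1.17 keV

v = qBr/m = (1×1.60×10^-19)(0.440)(0.0159) / (3.34×10^-27) = 3.35×10^5 m/s.
K = ½mv² = 0.5·(3.34×10^-27)·(3.35×10^5)² = 1.88×10^-16 J = 1.17 keV.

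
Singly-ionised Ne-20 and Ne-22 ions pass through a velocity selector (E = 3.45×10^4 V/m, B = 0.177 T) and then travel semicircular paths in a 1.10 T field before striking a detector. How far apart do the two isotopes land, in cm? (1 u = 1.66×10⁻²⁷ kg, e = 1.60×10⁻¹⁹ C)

Δd ≈ 0.735 cm

Both emerge at v = E/B₁ = 1.95×10^5 m/s.
r = mv/(qB₂), so r₁ = 0.03677 m and r₂ = 0.04044 m, giving Δr = 3.68×10^-3 m.
After a semicircle each ion lands a diameter 2r from the entry slit, so the separation is 2Δr = 7.35×10^-3 m.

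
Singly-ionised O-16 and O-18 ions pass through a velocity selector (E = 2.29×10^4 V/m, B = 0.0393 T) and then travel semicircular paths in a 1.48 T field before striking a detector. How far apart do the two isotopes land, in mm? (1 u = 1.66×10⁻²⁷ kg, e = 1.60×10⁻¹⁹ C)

Both emerge at v = E/B₁ = 5.83×10^5 m/s.
r = mv/(qB₂), so r₁ = 0.06536 m and r₂ = 0.07353 m, giving Δr = 8.17×10^-3 m.
After a semicircle each ion lands a diameter 2r from the entry slit, so the separation is 2Δr = 0.0163 m.

Δd ≈ 16.3 mm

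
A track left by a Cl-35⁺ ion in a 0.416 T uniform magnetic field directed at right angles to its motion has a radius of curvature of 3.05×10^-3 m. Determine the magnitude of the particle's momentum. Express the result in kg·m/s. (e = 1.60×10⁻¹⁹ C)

p ≈ 2.03×10^-22 kg·m/s

Since qvB = mv²/r, the momentum p = mv = qBr.
p = (1×1.60×10^-19)(0.416)(3.05×10^-3) = 2.03×10^-22 kg·m/s.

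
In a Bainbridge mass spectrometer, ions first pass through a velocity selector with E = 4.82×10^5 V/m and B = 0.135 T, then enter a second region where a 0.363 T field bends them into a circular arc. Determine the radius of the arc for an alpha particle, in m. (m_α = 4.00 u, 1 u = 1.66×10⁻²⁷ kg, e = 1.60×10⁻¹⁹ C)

The selector passes v = E/B = 4.82×10^5/0.135 = 3.57×10^6 m/s.
In the deflection region, r = mv/(qB₂) = (6.64×10^-27)(3.57×10^6) / [(2×1.60×10^-19)(0.363)] = 0.204 m.

r ≈ 0.204 m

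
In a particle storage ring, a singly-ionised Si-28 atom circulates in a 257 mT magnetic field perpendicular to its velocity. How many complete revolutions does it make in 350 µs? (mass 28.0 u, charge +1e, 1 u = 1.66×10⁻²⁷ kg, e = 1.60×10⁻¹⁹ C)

N = 49

T = 2πm/(qB) = 2π(4.648×10^-26) / [(1×1.60×10^-19)(0.257)] = 7.1022×10^-6 s.
N = t/T = 3.50×10^-4 / 7.1022×10^-6 ≈ 49.28, so 49 complete revolutions.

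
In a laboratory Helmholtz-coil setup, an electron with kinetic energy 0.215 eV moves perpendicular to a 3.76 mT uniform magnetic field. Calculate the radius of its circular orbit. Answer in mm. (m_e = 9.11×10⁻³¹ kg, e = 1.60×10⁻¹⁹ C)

Convert the energy: K = 0.215 eV = 3.44×10^-20 J.
v = √(2K/m) = √(2·3.44×10^-20/9.11×10^-31) = 2.75×10^5 m/s.
r = mv/(qB) = (9.11×10^-31)(2.75×10^5) / [(1×1.60×10^-19)(3.76×10^-3)] = 4.16×10^-4 m.

r ≈ 0.416 mm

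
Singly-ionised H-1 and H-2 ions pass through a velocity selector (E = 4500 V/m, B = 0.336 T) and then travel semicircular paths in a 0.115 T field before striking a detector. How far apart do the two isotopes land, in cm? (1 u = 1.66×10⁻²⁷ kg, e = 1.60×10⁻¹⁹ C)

Δd ≈ 0.242 cm

Both emerge at v = E/B₁ = 1.34×10^4 m/s.
r = mv/(qB₂), so r₁ = 1.21×10^-3 m and r₂ = 2.42×10^-3 m, giving Δr = 1.21×10^-3 m.
After a semicircle each ion lands a diameter 2r from the entry slit, so the separation is 2Δr = 2.42×10^-3 m.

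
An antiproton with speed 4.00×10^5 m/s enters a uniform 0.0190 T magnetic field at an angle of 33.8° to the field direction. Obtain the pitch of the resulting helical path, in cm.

The velocity component along B is v∥ = v cos33.8° = 3.32×10^5 m/s.
The cyclotron period T = 2πm/(qB) = 3.45×10^-6 s is set by m, q, B alone.
Pitch = v∥·T = (3.32×10^5)(3.45×10^-6) = 1.15 m.

pitch ≈ 115 cm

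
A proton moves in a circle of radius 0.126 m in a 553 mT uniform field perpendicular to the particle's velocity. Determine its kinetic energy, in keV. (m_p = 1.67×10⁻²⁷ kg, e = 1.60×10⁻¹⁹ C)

v = qBr/m = (1×1.60×10^-19)(0.553)(0.126) / (1.67×10^-27) = 6.68×10^6 m/s.
K = ½mv² = 0.5·(1.67×10^-27)·(6.68×10^6)² = 3.72×10^-14 J = 233 keV.

K ≈ 233 keV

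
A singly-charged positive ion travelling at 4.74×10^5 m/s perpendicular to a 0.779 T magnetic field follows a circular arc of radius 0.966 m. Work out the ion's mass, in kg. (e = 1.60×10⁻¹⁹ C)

m ≈ 2.54×10^-25 kg

qvB = mv²/r ⇒ m = qBr/v.
m = (1×1.60×10^-19)(0.779)(0.966) / (4.74×10^5) = 2.54×10^-25 kg.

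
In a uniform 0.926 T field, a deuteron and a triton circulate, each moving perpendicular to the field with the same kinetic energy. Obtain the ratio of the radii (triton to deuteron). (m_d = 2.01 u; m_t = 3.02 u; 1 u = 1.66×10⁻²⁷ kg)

ratio ≈ 1.23

r = √(2mK)/(qB) ⇒ at equal K, r ∝ √m/q.
r_{triton}/r_{deuteron} = 1.23.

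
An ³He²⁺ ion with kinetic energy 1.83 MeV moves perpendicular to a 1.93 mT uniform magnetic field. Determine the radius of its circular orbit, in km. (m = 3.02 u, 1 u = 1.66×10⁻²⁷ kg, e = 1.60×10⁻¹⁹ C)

Convert the energy: K = 1.83 MeV = 2.93×10^-13 J.
v = √(2K/m) = √(2·2.93×10^-13/5.01×10^-27) = 1.08×10^7 m/s.
r = mv/(qB) = (5.01×10^-27)(1.08×10^7) / [(2×1.60×10^-19)(1.93×10^-3)] = 87.7 m.

r ≈ 0.0877 km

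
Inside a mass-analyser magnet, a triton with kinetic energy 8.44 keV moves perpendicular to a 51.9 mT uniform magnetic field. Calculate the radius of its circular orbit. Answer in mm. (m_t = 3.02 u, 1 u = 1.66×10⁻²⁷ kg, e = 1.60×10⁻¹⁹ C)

Convert the energy: K = 8.44 keV = 1.35×10^-15 J.
v = √(2K/m) = √(2·1.35×10^-15/5.01×10^-27) = 7.34×10^5 m/s.
r = mv/(qB) = (5.01×10^-27)(7.34×10^5) / [(1×1.60×10^-19)(0.0519)] = 0.443 m.

r ≈ 443 mm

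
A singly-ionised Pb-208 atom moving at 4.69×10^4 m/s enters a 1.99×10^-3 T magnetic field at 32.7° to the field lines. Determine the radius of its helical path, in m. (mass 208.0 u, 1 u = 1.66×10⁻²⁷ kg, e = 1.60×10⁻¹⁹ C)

r ≈ 27.5 m

Only the perpendicular component v⊥ = v sin32.7° = 2.53×10^4 m/s is bent by the field.
r = m v⊥ /(qB) = (3.45×10^-25)(2.53×10^4) / [(1×1.60×10^-19)(1.99×10^-3)] = 27.5 m.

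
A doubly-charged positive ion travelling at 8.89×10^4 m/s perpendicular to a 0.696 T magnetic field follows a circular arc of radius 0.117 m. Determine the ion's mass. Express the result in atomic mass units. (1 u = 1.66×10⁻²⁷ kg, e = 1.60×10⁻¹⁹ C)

m ≈ 177 u

qvB = mv²/r ⇒ m = qBr/v.
m = (2×1.60×10^-19)(0.696)(0.117) / (8.89×10^4) = 2.93×10^-25 kg = 177 u.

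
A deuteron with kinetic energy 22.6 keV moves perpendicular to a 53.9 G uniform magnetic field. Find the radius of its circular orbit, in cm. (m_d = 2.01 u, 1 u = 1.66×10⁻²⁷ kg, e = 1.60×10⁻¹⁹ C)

r ≈ 570 cm

Convert the energy: K = 22.6 keV = 3.62×10^-15 J.
v = √(2K/m) = √(2·3.62×10^-15/3.34×10^-27) = 1.47×10^6 m/s.
r = mv/(qB) = (3.34×10^-27)(1.47×10^6) / [(1×1.60×10^-19)(5.39×10^-3)] = 5.70 m.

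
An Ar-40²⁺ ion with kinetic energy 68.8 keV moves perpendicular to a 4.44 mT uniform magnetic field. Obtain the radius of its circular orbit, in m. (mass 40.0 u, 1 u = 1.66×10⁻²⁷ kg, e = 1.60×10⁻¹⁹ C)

r ≈ 26.9 m

Convert the energy: K = 68.8 keV = 1.10×10^-14 J.
v = √(2K/m) = √(2·1.10×10^-14/6.64×10^-26) = 5.76×10^5 m/s.
r = mv/(qB) = (6.64×10^-26)(5.76×10^5) / [(2×1.60×10^-19)(4.44×10^-3)] = 26.9 m.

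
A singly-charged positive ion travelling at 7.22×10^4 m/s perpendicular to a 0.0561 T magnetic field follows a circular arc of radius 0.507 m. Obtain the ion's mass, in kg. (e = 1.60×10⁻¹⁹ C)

m ≈ 6.30×10^-26 kg

qvB = mv²/r ⇒ m = qBr/v.
m = (1×1.60×10^-19)(0.0561)(0.507) / (7.22×10^4) = 6.30×10^-26 kg.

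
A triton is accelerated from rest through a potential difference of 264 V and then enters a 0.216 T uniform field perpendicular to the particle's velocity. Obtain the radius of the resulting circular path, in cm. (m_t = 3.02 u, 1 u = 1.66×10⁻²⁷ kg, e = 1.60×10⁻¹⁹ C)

r ≈ 1.88 cm

The kinetic energy gained is K = qV = (1×1.60×10^-19)(264) = 4.22×10^-17 J.
v = √(2K/m) = 1.30×10^5 m/s.
r = mv/(qB) = (5.01×10^-27)(1.30×10^5) / [(1×1.60×10^-19)(0.216)] = 0.0188 m.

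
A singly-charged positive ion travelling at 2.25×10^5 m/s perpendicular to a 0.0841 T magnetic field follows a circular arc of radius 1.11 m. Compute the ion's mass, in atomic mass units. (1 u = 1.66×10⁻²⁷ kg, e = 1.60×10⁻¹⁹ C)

qvB = mv²/r ⇒ m = qBr/v.
m = (1×1.60×10^-19)(0.0841)(1.11) / (2.25×10^5) = 6.64×10^-26 kg = 40.0 u.

m ≈ 40.0 u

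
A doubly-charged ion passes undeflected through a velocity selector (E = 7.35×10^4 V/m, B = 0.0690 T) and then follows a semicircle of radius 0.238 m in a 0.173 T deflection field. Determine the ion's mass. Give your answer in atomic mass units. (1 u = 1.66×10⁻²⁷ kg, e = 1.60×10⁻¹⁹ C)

m ≈ 7.45 u

v = E/B₁ = 1.07×10^6 m/s.
From r = mv/(qB₂), m = qB₂r/v = (2×1.60×10^-19)(0.173)(0.238) / (1.07×10^6) = 1.24×10^-26 kg.
In atomic mass units: m = 1.24×10^-26 / 1.66×10^-27 = 7.45 u.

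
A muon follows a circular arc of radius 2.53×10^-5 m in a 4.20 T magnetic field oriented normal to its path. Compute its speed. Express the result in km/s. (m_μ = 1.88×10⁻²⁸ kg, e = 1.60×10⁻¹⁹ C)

v ≈ 90.4 km/s

From qvB = mv²/r, v = qBr/m.
v = (1×1.60×10^-19)(4.20)(2.53×10^-5) / (1.88×10^-28) = 9.04×10^4 m/s.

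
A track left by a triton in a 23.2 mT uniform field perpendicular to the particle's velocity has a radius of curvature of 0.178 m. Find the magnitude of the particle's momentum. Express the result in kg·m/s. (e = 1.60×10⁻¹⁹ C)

Since qvB = mv²/r, the momentum p = mv = qBr.
p = (1×1.60×10^-19)(0.0232)(0.178) = 6.61×10^-22 kg·m/s.

p ≈ 6.61×10^-22 kg·m/s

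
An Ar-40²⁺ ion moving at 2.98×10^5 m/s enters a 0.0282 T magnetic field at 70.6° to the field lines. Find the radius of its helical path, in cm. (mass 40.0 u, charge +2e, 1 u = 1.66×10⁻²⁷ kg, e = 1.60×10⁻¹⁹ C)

r ≈ 207 cm

Only the perpendicular component v⊥ = v sin70.6° = 2.81×10^5 m/s is bent by the field.
r = m v⊥ /(qB) = (6.64×10^-26)(2.81×10^5) / [(2×1.60×10^-19)(0.0282)] = 2.07 m.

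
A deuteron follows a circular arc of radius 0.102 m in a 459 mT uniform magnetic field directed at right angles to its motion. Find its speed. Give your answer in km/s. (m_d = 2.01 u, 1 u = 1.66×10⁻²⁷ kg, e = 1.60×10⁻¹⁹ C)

From qvB = mv²/r, v = qBr/m.
v = (1×1.60×10^-19)(0.459)(0.102) / (3.34×10^-27) = 2.25×10^6 m/s.

v ≈ 2250 km/s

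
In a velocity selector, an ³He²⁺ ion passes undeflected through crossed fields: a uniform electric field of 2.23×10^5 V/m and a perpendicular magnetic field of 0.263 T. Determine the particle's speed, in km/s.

v ≈ 848 km/s

For zero net force, qE = qvB, so v = E/B.
v = (2.23×10^5) / (0.263) = 8.48×10^5 m/s.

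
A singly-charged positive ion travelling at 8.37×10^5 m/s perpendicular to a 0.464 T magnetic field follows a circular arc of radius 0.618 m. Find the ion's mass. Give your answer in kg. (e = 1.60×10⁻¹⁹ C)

m ≈ 5.48×10^-26 kg

qvB = mv²/r ⇒ m = qBr/v.
m = (1×1.60×10^-19)(0.464)(0.618) / (8.37×10^5) = 5.48×10^-26 kg.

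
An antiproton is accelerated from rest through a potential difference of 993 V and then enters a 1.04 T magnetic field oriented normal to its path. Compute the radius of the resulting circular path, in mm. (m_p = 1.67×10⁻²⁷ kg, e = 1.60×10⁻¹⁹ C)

r ≈ 4.38 mm

The kinetic energy gained is K = qV = (1×1.60×10^-19)(993) = 1.59×10^-16 J.
v = √(2K/m) = 4.36×10^5 m/s.
r = mv/(qB) = (1.67×10^-27)(4.36×10^5) / [(1×1.60×10^-19)(1.04)] = 4.38×10^-3 m.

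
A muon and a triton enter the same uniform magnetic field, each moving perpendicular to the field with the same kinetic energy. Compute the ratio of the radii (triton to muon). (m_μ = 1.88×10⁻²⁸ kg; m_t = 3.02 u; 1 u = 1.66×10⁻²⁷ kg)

ratio ≈ 5.16

r = √(2mK)/(qB) ⇒ at equal K, r ∝ √m/q.
r_{triton}/r_{muon} = 5.16.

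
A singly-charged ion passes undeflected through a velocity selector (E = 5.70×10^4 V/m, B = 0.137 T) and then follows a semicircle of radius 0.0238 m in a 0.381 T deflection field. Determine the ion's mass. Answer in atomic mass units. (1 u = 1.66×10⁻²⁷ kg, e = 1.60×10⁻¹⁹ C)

m ≈ 2.10 u

v = E/B₁ = 4.16×10^5 m/s.
From r = mv/(qB₂), m = qB₂r/v = (1×1.60×10^-19)(0.381)(0.0238) / (4.16×10^5) = 3.49×10^-27 kg.
In atomic mass units: m = 3.49×10^-27 / 1.66×10^-27 = 2.10 u.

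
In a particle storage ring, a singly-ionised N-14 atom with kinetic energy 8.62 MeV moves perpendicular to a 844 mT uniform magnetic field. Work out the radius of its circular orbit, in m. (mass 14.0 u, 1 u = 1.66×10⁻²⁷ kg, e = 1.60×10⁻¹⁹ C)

r ≈ 1.87 m

Convert the energy: K = 8.62 MeV = 1.38×10^-12 J.
v = √(2K/m) = √(2·1.38×10^-12/2.32×10^-26) = 1.09×10^7 m/s.
r = mv/(qB) = (2.32×10^-26)(1.09×10^7) / [(1×1.60×10^-19)(0.844)] = 1.87 m.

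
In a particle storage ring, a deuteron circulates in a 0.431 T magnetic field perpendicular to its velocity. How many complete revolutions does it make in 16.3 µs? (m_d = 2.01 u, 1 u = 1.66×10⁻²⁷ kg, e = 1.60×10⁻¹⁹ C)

T = 2πm/(qB) = 2π(3.3366×10^-27) / [(1×1.60×10^-19)(0.431)] = 3.0401×10^-7 s.
N = t/T = 1.63×10^-5 / 3.0401×10^-7 ≈ 53.62, so 53 complete revolutions.

N = 53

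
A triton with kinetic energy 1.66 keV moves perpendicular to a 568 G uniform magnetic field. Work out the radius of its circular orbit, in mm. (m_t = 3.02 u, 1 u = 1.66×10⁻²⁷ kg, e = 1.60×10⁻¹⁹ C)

Convert the energy: K = 1.66 keV = 2.66×10^-16 J.
v = √(2K/m) = √(2·2.66×10^-16/5.01×10^-27) = 3.26×10^5 m/s.
r = mv/(qB) = (5.01×10^-27)(3.26×10^5) / [(1×1.60×10^-19)(0.0568)] = 0.180 m.

r ≈ 180 mm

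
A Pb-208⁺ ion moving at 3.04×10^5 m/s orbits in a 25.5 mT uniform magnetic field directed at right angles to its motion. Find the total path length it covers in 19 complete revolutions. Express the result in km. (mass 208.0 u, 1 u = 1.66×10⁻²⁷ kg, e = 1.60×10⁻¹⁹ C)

r = mv/(qB) = 25.7 m, so one revolution covers 2πr = 162 m.
In 19 revolutions: L = 19·2πr = 3070 m.

L ≈ 3.07 km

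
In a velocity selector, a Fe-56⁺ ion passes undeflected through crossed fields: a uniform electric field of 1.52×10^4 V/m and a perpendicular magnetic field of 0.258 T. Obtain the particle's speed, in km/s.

For zero net force, qE = qvB, so v = E/B.
v = (1.52×10^4) / (0.258) = 5.89×10^4 m/s.

v ≈ 58.9 km/s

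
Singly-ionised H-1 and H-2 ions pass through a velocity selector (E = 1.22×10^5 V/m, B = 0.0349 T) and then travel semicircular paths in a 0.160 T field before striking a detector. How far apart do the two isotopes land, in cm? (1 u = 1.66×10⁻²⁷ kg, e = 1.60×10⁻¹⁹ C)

Δd ≈ 45.3 cm

Both emerge at v = E/B₁ = 3.50×10^6 m/s.
r = mv/(qB₂), so r₁ = 0.227 m and r₂ = 0.453 m, giving Δr = 0.227 m.
After a semicircle each ion lands a diameter 2r from the entry slit, so the separation is 2Δr = 0.453 m.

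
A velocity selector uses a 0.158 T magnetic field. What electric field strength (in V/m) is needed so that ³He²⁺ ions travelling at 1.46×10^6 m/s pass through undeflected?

qE = qvB ⇒ E = vB = (1.46×10^6)(0.158) = 2.31×10^5 V/m.

E ≈ 2.31×10^5 V/m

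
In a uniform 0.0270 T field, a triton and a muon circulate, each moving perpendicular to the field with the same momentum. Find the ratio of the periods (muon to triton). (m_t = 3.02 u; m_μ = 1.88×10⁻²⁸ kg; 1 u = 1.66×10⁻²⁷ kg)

ratio ≈ 0.0375

T = 2πm/(qB) is independent of speed, so T₂/T₁ = (m₂/q₂)/(m₁/q₁).
T_{muon}/T_{triton} = (1.88×10^-28/1e) / (5.01×10^-27/1e) = 0.0375.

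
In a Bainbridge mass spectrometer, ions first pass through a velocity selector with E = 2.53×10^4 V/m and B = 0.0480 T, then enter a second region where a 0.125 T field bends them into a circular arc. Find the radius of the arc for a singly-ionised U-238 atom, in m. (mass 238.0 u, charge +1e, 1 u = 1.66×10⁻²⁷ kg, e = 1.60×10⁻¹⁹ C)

r ≈ 10.4 m

The selector passes v = E/B = 2.53×10^4/0.0480 = 5.27×10^5 m/s.
In the deflection region, r = mv/(qB₂) = (3.95×10^-25)(5.27×10^5) / [(1×1.60×10^-19)(0.125)] = 10.4 m.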